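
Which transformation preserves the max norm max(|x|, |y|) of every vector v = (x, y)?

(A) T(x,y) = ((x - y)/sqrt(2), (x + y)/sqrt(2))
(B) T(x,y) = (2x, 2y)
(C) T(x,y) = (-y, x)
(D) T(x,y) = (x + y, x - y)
C

A transformation preserves a norm if ||T(v)|| = ||v|| for every v; a single vector where the norm changes rules an option out.

(A) T(x,y) = ((x - y)/sqrt(2), (x + y)/sqrt(2)): v = (1, 0) has norm max(|1|, |0|) = 1, but T(v) = (sqrt(2)/2, sqrt(2)/2) has norm sqrt(2)/2 -- not preserved.
(B) T(x,y) = (2x, 2y): v = (1, 0) has norm max(|1|, |0|) = 1, but T(v) = (2, 0) has norm 2 -- not preserved.
(C) T(x,y) = (-y, x): preserves the norm -- it only permutes the coordinates and/or flips signs, which leaves max(|x|, |y|) unchanged.
(D) T(x,y) = (x + y, x - y): v = (1, 1) has norm max(|1|, |1|) = 1, but T(v) = (2, 0) has norm 2 -- not preserved.

Therefore the answer is (C).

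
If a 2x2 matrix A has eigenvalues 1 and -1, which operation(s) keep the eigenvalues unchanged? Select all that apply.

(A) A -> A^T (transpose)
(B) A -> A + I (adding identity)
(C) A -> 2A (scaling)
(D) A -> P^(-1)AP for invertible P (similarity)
A and D

Eigenvalues are preserved by:
1. Similarity transformations: A -> P^(-1)AP (same characteristic polynomial)
2. Transpose: A^T has the same eigenvalues as A

Eigenvalues are NOT preserved by:
- Adding identity: eigenvalues become 1+1, -1+1
- Scaling: eigenvalues become 2, -2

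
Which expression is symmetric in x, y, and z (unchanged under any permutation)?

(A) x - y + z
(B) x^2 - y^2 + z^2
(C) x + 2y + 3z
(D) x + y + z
D

A symmetric expression is unchanged when the variables are permuted; here the transformation to test is the swap (x, y) -> (y, x).
A symmetric expression must survive every permutation; the single swap x <-> y already eliminates the distractors, and the keyed expression is also unchanged by x <-> z and y <-> z (each variable enters it in exactly the same way).
Substitute the transformed coordinates into each option and compare with the original:
(A) x - y + z  ->  (y) - (x) + z = -x + y + z   [differs from x - y + z: not invariant]
(B) x^2 - y^2 + z^2  ->  (y)^2 - (x)^2 + z^2 = -x^2 + y^2 + z^2   [differs from x^2 - y^2 + z^2: not invariant]
(C) x + 2y + 3z  ->  (y) + 2(x) + 3z = 2x + y + 3z   [differs from x + 2y + 3z: not invariant]
(D) x + y + z  ->  (y) + (x) + z = x + y + z   [equals x + y + z: invariant]

Only option (D), x + y + z, is unchanged by the transformation.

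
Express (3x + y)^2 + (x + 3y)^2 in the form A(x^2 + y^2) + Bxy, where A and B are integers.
10(x^2 + y^2) + 12xy

Expanding: (3x + y)^2 = 9x^2 + 6xy + y^2
(x + 3y)^2 = x^2 + 6xy + 9y^2
Sum = (9+1)(x^2+y^2) + 12xy = 10(x^2 + y^2) + 12xy
This is symmetric in x and y.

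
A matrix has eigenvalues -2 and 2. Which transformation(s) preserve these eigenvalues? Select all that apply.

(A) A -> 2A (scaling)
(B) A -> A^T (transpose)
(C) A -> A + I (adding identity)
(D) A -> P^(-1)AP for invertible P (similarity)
B and D

Eigenvalues are preserved by:
1. Similarity transformations: A -> P^(-1)AP (same characteristic polynomial)
2. Transpose: A^T has the same eigenvalues as A

Eigenvalues are NOT preserved by:
- Adding identity: eigenvalues become -2+1, 2+1
- Scaling: eigenvalues become -4, 4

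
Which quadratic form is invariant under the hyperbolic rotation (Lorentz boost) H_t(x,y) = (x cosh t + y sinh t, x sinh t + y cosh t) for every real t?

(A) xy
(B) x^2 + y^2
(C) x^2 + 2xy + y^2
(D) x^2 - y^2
D

Write x' = x cosh t + y sinh t, y' = x sinh t + y cosh t and substitute into each option:
(A) xy: (x cosh t + y sinh t)(x sinh t + y cosh t) = xy(cosh^2 t + sinh^2 t) + (x^2 + y^2) sinh t cosh t = xy cosh 2t + (x^2 + y^2)(sinh 2t)/2   [not invariant for t != 0]
(B) x^2 + y^2: (x cosh t + y sinh t)^2 + (x sinh t + y cosh t)^2 = (x^2 + y^2)(cosh^2 t + sinh^2 t) + 4xy sinh t cosh t = (x^2 + y^2) cosh 2t + 2xy sinh 2t   [not invariant for t != 0]
(C) x^2 + 2xy + y^2: (x' + y')^2 with x' + y' = (x + y)(cosh t + sinh t) = (x + y)e^t, so it becomes (x + y)^2 e^(2t)   [not invariant for t != 0]
(D) x^2 - y^2: (x cosh t + y sinh t)^2 - (x sinh t + y cosh t)^2 = x^2(cosh^2 t - sinh^2 t) + 2xy(cosh t sinh t - sinh t cosh t) + y^2(sinh^2 t - cosh^2 t) = x^2 - y^2   [invariant, using cosh^2 t - sinh^2 t = 1]

Only (D) x^2 - y^2 is unchanged; it is the Minkowski form preserved by Lorentz boosts, just as x^2 + y^2 is preserved by ordinary rotations.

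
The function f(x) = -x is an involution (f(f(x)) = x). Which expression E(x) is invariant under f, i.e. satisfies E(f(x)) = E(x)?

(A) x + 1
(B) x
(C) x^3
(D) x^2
D

Replace x by f(x) = -x in each option and simplify. As a quick numerical cross-check, also compare E(5) with E(f(5)) = E(-5).

(A) x + 1  ->  (-x) + 1 = 1 - x; check: E(5) = 6 but E(-5) = -4.   [not invariant]
(B) x  ->  (-x) = -x; check: E(5) = 5 but E(-5) = -5.   [not invariant]
(C) x^3  ->  (-x)^3 = -x^3; check: E(5) = 125 but E(-5) = -125.   [not invariant]
(D) x^2  ->  (-x)^2, which simplifies back to x^2; check: E(5) = 25, E(-5) = 25.   [invariant]

Only (D) is unchanged. E is symmetric under swapping x with f(x) = -x, which is exactly what an involution does.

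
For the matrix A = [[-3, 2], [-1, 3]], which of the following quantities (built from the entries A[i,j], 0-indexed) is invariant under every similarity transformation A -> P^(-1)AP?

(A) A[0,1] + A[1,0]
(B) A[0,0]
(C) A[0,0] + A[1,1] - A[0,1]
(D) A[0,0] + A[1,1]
D

A[0,0] + A[1,1] is the trace of A. By the cyclic property of the trace, tr(P^(-1)AP) = tr(APP^(-1)) = tr(A), so it is the same for every matrix similar to A.

The other combinations are not similarity invariants. For example, take P = [[1, 2], [0, 1]] (det P = 1), so P^(-1) = [[1, -2], [0, 1]] and
B = P^(-1)AP = [[-1, -6], [-1, 1]].
Evaluating each option on A and on B:
(A) A[0,1] + A[1,0]: 1 for A, -7 for B -> changes
(B) A[0,0]: -3 for A, -1 for B -> changes
(C) A[0,0] + A[1,1] - A[0,1]: -2 for A, 6 for B -> changes
(D) A[0,0] + A[1,1]: 0 for A, 0 for B -> unchanged

Only (D) A[0,0] + A[1,1] = 0 survives (and it does so for every P, not just this one), so it is the invariant.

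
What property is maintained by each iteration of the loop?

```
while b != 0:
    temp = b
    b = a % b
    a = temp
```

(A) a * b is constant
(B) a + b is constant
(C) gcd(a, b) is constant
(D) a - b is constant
C

A loop invariant must hold before the first iteration and be re-established by every execution of the body.

(C) gcd(a, b) is constant: One iteration replaces (a, b) by (b, a mod b). Since a mod b = a - q*b for an integer q, any common divisor of a and b divides b and a mod b, and conversely; hence gcd(b, a mod b) = gcd(a, b). For instance (23, 5) -> (5, 3) keeps gcd = 1. At exit b = 0 and a = gcd of the original inputs.

The other options fail:
(A) a * b is constant: e.g. (a, b) = (23, 5) -> (5, 3): the product goes from 115 to 15.
(B) a + b is constant: e.g. (a, b) = (23, 5) -> (5, 3): the sum goes from 28 to 8.
(D) a - b is constant: e.g. (a, b) = (23, 5) -> (5, 3): the difference goes from 18 to 2.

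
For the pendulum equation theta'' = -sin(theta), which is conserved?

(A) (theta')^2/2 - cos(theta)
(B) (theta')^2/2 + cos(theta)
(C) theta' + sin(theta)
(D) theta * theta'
A

A first integral I satisfies dI/dt = 0 along every solution. Differentiate each option and use the equation of motion:
(A) d/dt[(theta')^2/2 - cos(theta)] = theta' theta'' + sin(theta) theta' = theta'(-sin(theta)) + theta' sin(theta) = 0
(B) d/dt[(theta')^2/2 + cos(theta)] = theta' theta'' - sin(theta) theta' = -2 theta' sin(theta), not identically 0
(C) d/dt[theta' + sin(theta)] = theta'' + cos(theta) theta' = -sin(theta) + theta' cos(theta), not identically 0
(D) d/dt[theta * theta'] = (theta')^2 + theta theta'' = (theta')^2 - theta sin(theta), not identically 0

Only (A) has zero time-derivative. This is the total energy: kinetic (theta')^2/2 plus potential -cos(theta).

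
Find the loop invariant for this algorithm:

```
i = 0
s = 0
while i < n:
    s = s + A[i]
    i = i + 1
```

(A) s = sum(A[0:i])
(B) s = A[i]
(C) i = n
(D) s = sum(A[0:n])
A

A loop invariant must hold before the first iteration and be re-established by every execution of the body.

(A) s = sum(A[0:i]): Initially i = 0 and s = 0 = sum of the empty slice A[0:0]. If s = sum(A[0:i]) holds at the top of an iteration, the body sets s to sum(A[0:i]) + A[i] = sum(A[0:i+1]) and then i to i+1, so s = sum(A[0:i]) holds again. At exit i = n, giving s = sum(A[0:n]).

The other options fail:
(B) s = A[i]: after the first iteration s = A[0] but i = 1, so s = A[i] compares s with the wrong element (and fails in general).
(C) i = n: false initially (i = 0); it is the exit condition, not an invariant.
(D) s = sum(A[0:n]): false before the loop (s = 0, not the full sum) -- it only becomes true at exit.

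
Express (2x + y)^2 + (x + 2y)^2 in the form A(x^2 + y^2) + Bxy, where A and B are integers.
5(x^2 + y^2) + 8xy

Expanding: (2x + y)^2 = 4x^2 + 4xy + y^2
(x + 2y)^2 = x^2 + 4xy + 4y^2
Sum = (4+1)(x^2+y^2) + 8xy = 5(x^2 + y^2) + 8xy
This is symmetric in x and y.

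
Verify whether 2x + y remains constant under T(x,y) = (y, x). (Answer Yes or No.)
No

Substitute T(x,y) = (y, x) into the expression and compare with the original.

Original: 2x + y
After applying T: 2(y) + (x) = x + 2y

This differs from the original 2x + y (difference: -x + y), so the expression is NOT invariant.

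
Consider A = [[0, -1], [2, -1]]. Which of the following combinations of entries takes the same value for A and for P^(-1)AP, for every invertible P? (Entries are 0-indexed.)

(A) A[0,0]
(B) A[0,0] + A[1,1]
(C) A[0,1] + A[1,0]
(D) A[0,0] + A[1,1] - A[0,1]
B

A[0,0] + A[1,1] is the trace of A. By the cyclic property of the trace, tr(P^(-1)AP) = tr(APP^(-1)) = tr(A), so it is the same for every matrix similar to A.

The other combinations are not similarity invariants. For example, take P = [[1, 2], [0, 1]] (det P = 1), so P^(-1) = [[1, -2], [0, 1]] and
B = P^(-1)AP = [[-4, -7], [2, 3]].
Evaluating each option on A and on B:
(A) A[0,0]: 0 for A, -4 for B -> changes
(B) A[0,0] + A[1,1]: -1 for A, -1 for B -> unchanged
(C) A[0,1] + A[1,0]: 1 for A, -5 for B -> changes
(D) A[0,0] + A[1,1] - A[0,1]: 0 for A, 6 for B -> changes

Only (B) A[0,0] + A[1,1] = -1 survives (and it does so for every P, not just this one), so it is the invariant.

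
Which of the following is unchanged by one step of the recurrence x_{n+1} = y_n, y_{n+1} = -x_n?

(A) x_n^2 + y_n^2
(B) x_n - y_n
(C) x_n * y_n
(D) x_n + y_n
A

For the recurrence x_{n+1} = y_n, y_{n+1} = -x_n:

x_{n+1}^2 + y_{n+1}^2 = y_n^2 + (-x_n)^2 = x_n^2 + y_n^2
The sum of squares is conserved (like energy in a harmonic oscillator).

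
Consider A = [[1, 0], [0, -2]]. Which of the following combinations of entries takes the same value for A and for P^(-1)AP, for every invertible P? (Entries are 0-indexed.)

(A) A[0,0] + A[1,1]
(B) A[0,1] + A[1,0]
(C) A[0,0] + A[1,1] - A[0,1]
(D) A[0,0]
A

A[0,0] + A[1,1] is the trace of A. By the cyclic property of the trace, tr(P^(-1)AP) = tr(APP^(-1)) = tr(A), so it is the same for every matrix similar to A.

The other combinations are not similarity invariants. For example, take P = [[2, 1], [1, 1]] (det P = 1), so P^(-1) = [[1, -1], [-1, 2]] and
B = P^(-1)AP = [[4, 3], [-6, -5]].
Evaluating each option on A and on B:
(A) A[0,0] + A[1,1]: -1 for A, -1 for B -> unchanged
(B) A[0,1] + A[1,0]: 0 for A, -3 for B -> changes
(C) A[0,0] + A[1,1] - A[0,1]: -1 for A, -4 for B -> changes
(D) A[0,0]: 1 for A, 4 for B -> changes

Only (A) A[0,0] + A[1,1] = -1 survives (and it does so for every P, not just this one), so it is the invariant.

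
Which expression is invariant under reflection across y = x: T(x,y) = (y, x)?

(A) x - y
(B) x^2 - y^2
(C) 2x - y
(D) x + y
D

The map is reflection across y = x: T(x,y) = (y, x).
Substitute the transformed coordinates into each option and compare with the original:
(A) x - y  ->  (y) - (x) = -x + y   [differs from x - y: not invariant]
(B) x^2 - y^2  ->  (y)^2 - (x)^2 = -x^2 + y^2   [differs from x^2 - y^2: not invariant]
(C) 2x - y  ->  2(y) - (x) = -x + 2y   [differs from 2x - y: not invariant]
(D) x + y  ->  (y) + (x) = x + y   [equals x + y: invariant]

Only option (D), x + y, is unchanged by the transformation.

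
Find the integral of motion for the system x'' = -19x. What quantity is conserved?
E = (x')^2 + 19x^2

Multiply the equation by x':
x' * x'' = -19x * x'
The left side is d/dt[(x')^2/2] and the right side is d/dt[-19x^2/2], so
d/dt[(x')^2/2 + 19x^2/2] = 0, i.e. (x')^2/2 + 19x^2/2 = constant.
Multiplying by 2, the integral of motion is E = (x')^2 + 19x^2.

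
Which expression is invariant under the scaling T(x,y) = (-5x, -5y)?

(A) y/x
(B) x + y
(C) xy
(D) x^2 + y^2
A

Under the uniform scaling T(x,y) = (-5x, -5y):
Substitute the transformed coordinates into each option and compare with the original:
(A) y/x  ->  (-5y)/(-5x) = y/x   [equals y/x: invariant]
(B) x + y  ->  (-5x) + (-5y) = -5x - 5y   [differs from x + y: not invariant]
(C) xy  ->  (-5x)(-5y) = 25xy   [differs from xy: not invariant]
(D) x^2 + y^2  ->  (-5x)^2 + (-5y)^2 = 25x^2 + 25y^2   [differs from x^2 + y^2: not invariant]

Only option (A), y/x, is unchanged by the transformation.
The common factor -5 cancels in a ratio of coordinates, while sums, products and sums of squares pick up factors of -5 or 25.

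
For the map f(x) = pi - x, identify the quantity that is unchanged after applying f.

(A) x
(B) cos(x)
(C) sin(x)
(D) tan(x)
C

For f(x) = pi - x:
sin(pi - x) = sin(x), so sine is invariant under this transformation.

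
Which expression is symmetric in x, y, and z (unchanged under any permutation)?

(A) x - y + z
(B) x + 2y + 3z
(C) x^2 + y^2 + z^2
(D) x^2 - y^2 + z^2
C

A symmetric expression is unchanged when the variables are permuted; here the transformation to test is the swap (x, y) -> (y, x).
A symmetric expression must survive every permutation; the single swap x <-> y already eliminates the distractors, and the keyed expression is also unchanged by x <-> z and y <-> z (each variable enters it in exactly the same way).
Substitute the transformed coordinates into each option and compare with the original:
(A) x - y + z  ->  (y) - (x) + z = -x + y + z   [differs from x - y + z: not invariant]
(B) x + 2y + 3z  ->  (y) + 2(x) + 3z = 2x + y + 3z   [differs from x + 2y + 3z: not invariant]
(C) x^2 + y^2 + z^2  ->  (y)^2 + (x)^2 + z^2 = x^2 + y^2 + z^2   [equals x^2 + y^2 + z^2: invariant]
(D) x^2 - y^2 + z^2  ->  (y)^2 - (x)^2 + z^2 = -x^2 + y^2 + z^2   [differs from x^2 - y^2 + z^2: not invariant]

Only option (C), x^2 + y^2 + z^2, is unchanged by the transformation.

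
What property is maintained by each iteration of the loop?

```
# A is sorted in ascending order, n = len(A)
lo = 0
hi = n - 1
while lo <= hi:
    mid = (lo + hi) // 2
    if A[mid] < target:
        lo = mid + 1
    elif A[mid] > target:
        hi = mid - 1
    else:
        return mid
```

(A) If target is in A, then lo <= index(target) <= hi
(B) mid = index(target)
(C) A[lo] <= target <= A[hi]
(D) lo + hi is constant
A

A loop invariant must hold before the first iteration and be re-established by every execution of the body.

(A) If target is in A, then lo <= index(target) <= hi: Before the loop [lo, hi] = [0, n-1] covers every index. When A[mid] < target, sortedness puts target strictly to the right of mid, so setting lo = mid + 1 keeps index(target) in [lo, hi]; symmetrically for hi = mid - 1. Hence 'if target is in A then lo <= index(target) <= hi' holds after every iteration, and when lo > hi it proves target is absent.

The other options fail:
(B) mid = index(target): mid is just the current probe; it equals index(target) only on the iteration that returns.
(C) A[lo] <= target <= A[hi]: fails when target is not in A (e.g. target < A[0] already violates it before the loop), so it is not maintained in general.
(D) lo + hi is constant: each iteration moves exactly one of lo, hi, so lo + hi changes (e.g. 0 + (n-1) becomes (mid+1) + (n-1)).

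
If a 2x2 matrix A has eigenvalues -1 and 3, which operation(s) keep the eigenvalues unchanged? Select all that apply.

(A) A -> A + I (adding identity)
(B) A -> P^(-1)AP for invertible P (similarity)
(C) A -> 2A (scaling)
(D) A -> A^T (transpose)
B and D

Eigenvalues are preserved by:
1. Similarity transformations: A -> P^(-1)AP (same characteristic polynomial)
2. Transpose: A^T has the same eigenvalues as A

Eigenvalues are NOT preserved by:
- Adding identity: eigenvalues become -1+1, 3+1
- Scaling: eigenvalues become -2, 6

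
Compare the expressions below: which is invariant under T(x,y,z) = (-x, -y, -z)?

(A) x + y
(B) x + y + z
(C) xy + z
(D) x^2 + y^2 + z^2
D

Apply T(x,y,z) = (-x, -y, -z) to each option, i.e. replace (x, y, z) by the transformed coordinates.
Substitute the transformed coordinates into each option and compare with the original:
(A) x + y  ->  (-x) + (-y) = -x - y   [differs from x + y: not invariant]
(B) x + y + z  ->  (-x) + (-y) + (-z) = -x - y - z   [differs from x + y + z: not invariant]
(C) xy + z  ->  (-x)(-y) + (-z) = xy - z   [differs from xy + z: not invariant]
(D) x^2 + y^2 + z^2  ->  (-x)^2 + (-y)^2 + (-z)^2 = x^2 + y^2 + z^2   [equals x^2 + y^2 + z^2: invariant]

Only option (D), x^2 + y^2 + z^2, is unchanged by the transformation.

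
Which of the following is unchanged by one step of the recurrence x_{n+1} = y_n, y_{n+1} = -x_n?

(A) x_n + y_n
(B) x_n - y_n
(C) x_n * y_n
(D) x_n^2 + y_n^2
D

For the recurrence x_{n+1} = y_n, y_{n+1} = -x_n:

x_{n+1}^2 + y_{n+1}^2 = y_n^2 + (-x_n)^2 = x_n^2 + y_n^2
The sum of squares is conserved (like energy in a harmonic oscillator).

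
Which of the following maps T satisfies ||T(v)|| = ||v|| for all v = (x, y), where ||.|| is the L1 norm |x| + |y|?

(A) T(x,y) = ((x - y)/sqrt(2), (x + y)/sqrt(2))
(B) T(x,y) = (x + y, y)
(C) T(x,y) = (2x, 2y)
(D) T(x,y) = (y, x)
D

A transformation preserves a norm if ||T(v)|| = ||v|| for every v; a single vector where the norm changes rules an option out.

(A) T(x,y) = ((x - y)/sqrt(2), (x + y)/sqrt(2)): v = (1, 0) has norm |1| + |0| = 1, but T(v) = (sqrt(2)/2, sqrt(2)/2) has norm sqrt(2) -- not preserved.
(B) T(x,y) = (x + y, y): v = (0, 1) has norm |0| + |1| = 1, but T(v) = (1, 1) has norm 2 -- not preserved.
(C) T(x,y) = (2x, 2y): v = (1, 0) has norm |1| + |0| = 1, but T(v) = (2, 0) has norm 2 -- not preserved.
(D) T(x,y) = (y, x): preserves the norm -- it only permutes the coordinates and/or flips signs, which leaves |x| + |y| unchanged.

Therefore the answer is (D).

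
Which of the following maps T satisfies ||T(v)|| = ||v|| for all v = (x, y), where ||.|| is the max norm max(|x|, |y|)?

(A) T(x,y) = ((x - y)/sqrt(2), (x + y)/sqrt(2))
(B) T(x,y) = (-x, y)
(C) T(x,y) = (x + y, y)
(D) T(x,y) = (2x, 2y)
B

A transformation preserves a norm if ||T(v)|| = ||v|| for every v; a single vector where the norm changes rules an option out.

(A) T(x,y) = ((x - y)/sqrt(2), (x + y)/sqrt(2)): v = (1, 0) has norm max(|1|, |0|) = 1, but T(v) = (sqrt(2)/2, sqrt(2)/2) has norm sqrt(2)/2 -- not preserved.
(B) T(x,y) = (-x, y): preserves the norm -- it only permutes the coordinates and/or flips signs, which leaves max(|x|, |y|) unchanged.
(C) T(x,y) = (x + y, y): v = (1, 1) has norm max(|1|, |1|) = 1, but T(v) = (2, 1) has norm 2 -- not preserved.
(D) T(x,y) = (2x, 2y): v = (1, 0) has norm max(|1|, |0|) = 1, but T(v) = (2, 0) has norm 2 -- not preserved.

Therefore the answer is (B).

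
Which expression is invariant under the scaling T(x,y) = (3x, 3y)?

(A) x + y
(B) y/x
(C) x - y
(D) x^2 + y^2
B

Under the uniform scaling T(x,y) = (3x, 3y):
Substitute the transformed coordinates into each option and compare with the original:
(A) x + y  ->  (3x) + (3y) = 3x + 3y   [differs from x + y: not invariant]
(B) y/x  ->  (3y)/(3x) = y/x   [equals y/x: invariant]
(C) x - y  ->  (3x) - (3y) = 3x - 3y   [differs from x - y: not invariant]
(D) x^2 + y^2  ->  (3x)^2 + (3y)^2 = 9x^2 + 9y^2   [differs from x^2 + y^2: not invariant]

Only option (B), y/x, is unchanged by the transformation.
The common factor 3 cancels in a ratio of coordinates, while sums, products and sums of squares pick up factors of 3 or 9.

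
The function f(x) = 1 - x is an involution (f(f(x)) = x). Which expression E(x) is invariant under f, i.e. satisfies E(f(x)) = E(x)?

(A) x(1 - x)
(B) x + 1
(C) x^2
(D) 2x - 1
A

Replace x by f(x) = 1 - x in each option and simplify. As a quick numerical cross-check, also compare E(3) with E(f(3)) = E(-2).

(A) x(1 - x)  ->  (1 - x)(1 - (1 - x)), which simplifies back to x(1 - x); check: E(3) = -6, E(-2) = -6.   [invariant]
(B) x + 1  ->  (1 - x) + 1 = 2 - x; check: E(3) = 4 but E(-2) = -1.   [not invariant]
(C) x^2  ->  (1 - x)^2 = (x - 1)^2; check: E(3) = 9 but E(-2) = 4.   [not invariant]
(D) 2x - 1  ->  2(1 - x) - 1 = 1 - 2x; check: E(3) = 5 but E(-2) = -5.   [not invariant]

Only (A) is unchanged. E is symmetric under swapping x with f(x) = 1 - x, which is exactly what an involution does.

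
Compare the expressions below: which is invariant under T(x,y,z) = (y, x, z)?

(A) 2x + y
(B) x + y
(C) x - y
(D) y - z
B

Apply T(x,y,z) = (y, x, z) to each option, i.e. replace (x, y, z) by the transformed coordinates.
Substitute the transformed coordinates into each option and compare with the original:
(A) 2x + y  ->  2(y) + (x) = x + 2y   [differs from 2x + y: not invariant]
(B) x + y  ->  (y) + (x) = x + y   [equals x + y: invariant]
(C) x - y  ->  (y) - (x) = -x + y   [differs from x - y: not invariant]
(D) y - z  ->  (x) - (z) = x - z   [differs from y - z: not invariant]

Only option (B), x + y, is unchanged by the transformation.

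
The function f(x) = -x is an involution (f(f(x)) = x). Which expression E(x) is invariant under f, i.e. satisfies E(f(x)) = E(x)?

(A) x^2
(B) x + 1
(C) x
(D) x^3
A

Replace x by f(x) = -x in each option and simplify. As a quick numerical cross-check, also compare E(5) with E(f(5)) = E(-5).

(A) x^2  ->  (-x)^2, which simplifies back to x^2; check: E(5) = 25, E(-5) = 25.   [invariant]
(B) x + 1  ->  (-x) + 1 = 1 - x; check: E(5) = 6 but E(-5) = -4.   [not invariant]
(C) x  ->  (-x) = -x; check: E(5) = 5 but E(-5) = -5.   [not invariant]
(D) x^3  ->  (-x)^3 = -x^3; check: E(5) = 125 but E(-5) = -125.   [not invariant]

Only (A) is unchanged. E is symmetric under swapping x with f(x) = -x, which is exactly what an involution does.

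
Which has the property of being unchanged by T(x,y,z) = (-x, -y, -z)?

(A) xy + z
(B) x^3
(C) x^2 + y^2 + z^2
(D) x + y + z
C

Apply T(x,y,z) = (-x, -y, -z) to each option, i.e. replace (x, y, z) by the transformed coordinates.
Substitute the transformed coordinates into each option and compare with the original:
(A) xy + z  ->  (-x)(-y) + (-z) = xy - z   [differs from xy + z: not invariant]
(B) x^3  ->  (-x)^3 = -x^3   [differs from x^3: not invariant]
(C) x^2 + y^2 + z^2  ->  (-x)^2 + (-y)^2 + (-z)^2 = x^2 + y^2 + z^2   [equals x^2 + y^2 + z^2: invariant]
(D) x + y + z  ->  (-x) + (-y) + (-z) = -x - y - z   [differs from x + y + z: not invariant]

Only option (C), x^2 + y^2 + z^2, is unchanged by the transformation.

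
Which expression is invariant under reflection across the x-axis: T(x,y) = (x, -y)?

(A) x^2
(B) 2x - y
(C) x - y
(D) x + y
A

The map is reflection across the x-axis: T(x,y) = (x, -y).
Substitute the transformed coordinates into each option and compare with the original:
(A) x^2  ->  (x)^2 = x^2   [equals x^2: invariant]
(B) 2x - y  ->  2(x) - (-y) = 2x + y   [differs from 2x - y: not invariant]
(C) x - y  ->  (x) - (-y) = x + y   [differs from x - y: not invariant]
(D) x + y  ->  (x) + (-y) = x - y   [differs from x + y: not invariant]

Only option (A), x^2, is unchanged by the transformation.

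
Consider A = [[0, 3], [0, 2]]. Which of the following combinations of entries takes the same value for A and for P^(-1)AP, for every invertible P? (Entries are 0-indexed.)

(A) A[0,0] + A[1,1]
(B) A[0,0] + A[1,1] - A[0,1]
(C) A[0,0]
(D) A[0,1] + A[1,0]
A

A[0,0] + A[1,1] is the trace of A. By the cyclic property of the trace, tr(P^(-1)AP) = tr(APP^(-1)) = tr(A), so it is the same for every matrix similar to A.

The other combinations are not similarity invariants. For example, take P = [[1, 1], [1, 2]] (det P = 1), so P^(-1) = [[2, -1], [-1, 1]] and
B = P^(-1)AP = [[4, 8], [-1, -2]].
Evaluating each option on A and on B:
(A) A[0,0] + A[1,1]: 2 for A, 2 for B -> unchanged
(B) A[0,0] + A[1,1] - A[0,1]: -1 for A, -6 for B -> changes
(C) A[0,0]: 0 for A, 4 for B -> changes
(D) A[0,1] + A[1,0]: 3 for A, 7 for B -> changes

Only (A) A[0,0] + A[1,1] = 2 survives (and it does so for every P, not just this one), so it is the invariant.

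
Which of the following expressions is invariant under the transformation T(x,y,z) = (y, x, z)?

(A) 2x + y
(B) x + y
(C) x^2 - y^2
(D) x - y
B

Apply T(x,y,z) = (y, x, z) to each option, i.e. replace (x, y, z) by the transformed coordinates.
Substitute the transformed coordinates into each option and compare with the original:
(A) 2x + y  ->  2(y) + (x) = x + 2y   [differs from 2x + y: not invariant]
(B) x + y  ->  (y) + (x) = x + y   [equals x + y: invariant]
(C) x^2 - y^2  ->  (y)^2 - (x)^2 = -x^2 + y^2   [differs from x^2 - y^2: not invariant]
(D) x - y  ->  (y) - (x) = -x + y   [differs from x - y: not invariant]

Only option (B), x + y, is unchanged by the transformation.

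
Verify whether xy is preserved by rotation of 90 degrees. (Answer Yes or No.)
No

Applying rotation by 90 degrees: x' = x*cos(90 degrees) - y*sin(90 degrees) = -y, y' = x*sin(90 degrees) + y*cos(90 degrees) = x

Substituting into xy:
(-y)(x)
= -xy

This differs from the original expression xy, so it is NOT invariant.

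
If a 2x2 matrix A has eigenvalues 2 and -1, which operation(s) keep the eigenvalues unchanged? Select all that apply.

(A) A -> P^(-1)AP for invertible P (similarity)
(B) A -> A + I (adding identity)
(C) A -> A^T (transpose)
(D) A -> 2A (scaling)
A and C

Eigenvalues are preserved by:
1. Similarity transformations: A -> P^(-1)AP (same characteristic polynomial)
2. Transpose: A^T has the same eigenvalues as A

Eigenvalues are NOT preserved by:
- Adding identity: eigenvalues become 2+1, -1+1
- Scaling: eigenvalues become 4, -2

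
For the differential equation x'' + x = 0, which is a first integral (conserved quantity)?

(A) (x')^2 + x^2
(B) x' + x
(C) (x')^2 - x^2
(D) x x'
A

A first integral I satisfies dI/dt = 0 along every solution. Differentiate each option and use the equation of motion:
(A) d/dt[(x')^2 + x^2] = 2x'x'' + 2x x' = 2x'(-x) + 2x x' = 0
(B) d/dt[x' + x] = x'' + x' = -x + x', not identically 0
(C) d/dt[(x')^2 - x^2] = 2x'x'' - 2x x' = -4x x', not identically 0
(D) d/dt[x x'] = (x')^2 + x x'' = (x')^2 - x^2, not identically 0

Only (A) has zero time-derivative. So the energy-like quantity (x')^2 + x^2 is the first integral.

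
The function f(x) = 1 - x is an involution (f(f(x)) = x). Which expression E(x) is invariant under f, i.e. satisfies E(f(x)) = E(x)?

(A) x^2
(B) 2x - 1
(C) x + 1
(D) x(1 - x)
D

Replace x by f(x) = 1 - x in each option and simplify. As a quick numerical cross-check, also compare E(5) with E(f(5)) = E(-4).

(A) x^2  ->  (1 - x)^2 = (x - 1)^2; check: E(5) = 25 but E(-4) = 16.   [not invariant]
(B) 2x - 1  ->  2(1 - x) - 1 = 1 - 2x; check: E(5) = 9 but E(-4) = -9.   [not invariant]
(C) x + 1  ->  (1 - x) + 1 = 2 - x; check: E(5) = 6 but E(-4) = -3.   [not invariant]
(D) x(1 - x)  ->  (1 - x)(1 - (1 - x)), which simplifies back to x(1 - x); check: E(5) = -20, E(-4) = -20.   [invariant]

Only (D) is unchanged. E is symmetric under swapping x with f(x) = 1 - x, which is exactly what an involution does.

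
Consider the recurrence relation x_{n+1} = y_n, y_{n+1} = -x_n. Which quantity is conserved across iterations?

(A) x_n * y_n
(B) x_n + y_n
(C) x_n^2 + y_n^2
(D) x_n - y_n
C

For the recurrence x_{n+1} = y_n, y_{n+1} = -x_n:

x_{n+1}^2 + y_{n+1}^2 = y_n^2 + (-x_n)^2 = x_n^2 + y_n^2
The sum of squares is conserved (like energy in a harmonic oscillator).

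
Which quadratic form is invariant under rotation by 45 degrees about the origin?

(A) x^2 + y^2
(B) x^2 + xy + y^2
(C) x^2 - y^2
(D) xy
A

Rotation by 45 degrees sends (x, y) to (sqrt(2)x/2 - sqrt(2)y/2, sqrt(2)x/2 + sqrt(2)y/2).
Substitute the transformed coordinates into each option and compare with the original:
(A) x^2 + y^2  ->  (sqrt(2)x/2 - sqrt(2)y/2)^2 + (sqrt(2)x/2 + sqrt(2)y/2)^2 = x^2 + y^2   [equals x^2 + y^2: invariant]
(B) x^2 + xy + y^2  ->  (sqrt(2)x/2 - sqrt(2)y/2)^2 + (sqrt(2)x/2 - sqrt(2)y/2)(sqrt(2)x/2 + sqrt(2)y/2) + (sqrt(2)x/2 + sqrt(2)y/2)^2 = 3x^2/2 + y^2/2   [differs from x^2 + xy + y^2: not invariant]
(C) x^2 - y^2  ->  (sqrt(2)x/2 - sqrt(2)y/2)^2 - (sqrt(2)x/2 + sqrt(2)y/2)^2 = -2xy   [differs from x^2 - y^2: not invariant]
(D) xy  ->  (sqrt(2)x/2 - sqrt(2)y/2)(sqrt(2)x/2 + sqrt(2)y/2) = x^2/2 - y^2/2   [differs from xy: not invariant]

Only option (A), x^2 + y^2, is unchanged by the transformation.
x^2 + y^2 is the squared distance from the origin, which rotations preserve.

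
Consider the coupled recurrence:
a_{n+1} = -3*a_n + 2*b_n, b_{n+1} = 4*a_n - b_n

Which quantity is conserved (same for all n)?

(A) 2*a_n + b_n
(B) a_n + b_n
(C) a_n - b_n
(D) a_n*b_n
B

Replace a_n by a_{n+1} = -3*a_n + 2*b_n and b_n by b_{n+1} = 4*a_n - b_n in each option and simplify:
(A) 2*a_n + b_n  ->  2*(-3*a_n + 2*b_n) + (4*a_n - b_n) = -2*a_n + 3*b_n   [not conserved]
(B) a_n + b_n  ->  (-3*a_n + 2*b_n) + (4*a_n - b_n) = a_n + b_n   [conserved]
(C) a_n - b_n  ->  (-3*a_n + 2*b_n) - (4*a_n - b_n) = -7*a_n + 3*b_n   [not conserved]
(D) a_n*b_n  ->  (-3*a_n + 2*b_n)*(4*a_n - b_n) = -12*a_n^2 + 11*a_n*b_n - 2*b_n^2   [not conserved]

Only (B) a_n + b_n returns to itself after one step, so it is the conserved quantity.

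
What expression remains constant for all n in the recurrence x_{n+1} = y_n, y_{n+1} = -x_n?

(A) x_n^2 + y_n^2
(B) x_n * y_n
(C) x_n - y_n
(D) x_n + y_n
A

For the recurrence x_{n+1} = y_n, y_{n+1} = -x_n:

x_{n+1}^2 + y_{n+1}^2 = y_n^2 + (-x_n)^2 = x_n^2 + y_n^2
The sum of squares is conserved (like energy in a harmonic oscillator).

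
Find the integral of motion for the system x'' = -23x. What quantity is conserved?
E = (x')^2 + 23x^2

Multiply the equation by x':
x' * x'' = -23x * x'
The left side is d/dt[(x')^2/2] and the right side is d/dt[-23x^2/2], so
d/dt[(x')^2/2 + 23x^2/2] = 0, i.e. (x')^2/2 + 23x^2/2 = constant.
Multiplying by 2, the integral of motion is E = (x')^2 + 23x^2.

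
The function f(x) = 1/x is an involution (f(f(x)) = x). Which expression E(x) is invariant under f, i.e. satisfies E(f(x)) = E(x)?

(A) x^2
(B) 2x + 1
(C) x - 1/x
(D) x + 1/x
D

Replace x by f(x) = 1/x in each option and simplify. As a quick numerical cross-check, also compare E(4) with E(f(4)) = E(1/4).

(A) x^2  ->  (1/x)^2 = x^(-2); check: E(4) = 16 but E(1/4) = 1/16.   [not invariant]
(B) 2x + 1  ->  2(1/x) + 1 = (x + 2)/x; check: E(4) = 9 but E(1/4) = 3/2.   [not invariant]
(C) x - 1/x  ->  (1/x) - 1/(1/x) = -x + 1/x; check: E(4) = 15/4 but E(1/4) = -15/4.   [not invariant]
(D) x + 1/x  ->  (1/x) + 1/(1/x), which simplifies back to x + 1/x; check: E(4) = 17/4, E(1/4) = 17/4.   [invariant]

Only (D) is unchanged. E is symmetric under swapping x with f(x) = 1/x, which is exactly what an involution does.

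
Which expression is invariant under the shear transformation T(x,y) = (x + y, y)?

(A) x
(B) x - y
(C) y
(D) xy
C

Under the shear T(x,y) = (x + y, y):
Substitute the transformed coordinates into each option and compare with the original:
(A) x  ->  (x + y) = x + y   [differs from x: not invariant]
(B) x - y  ->  (x + y) - (y) = x   [differs from x - y: not invariant]
(C) y  ->  (y) = y   [equals y: invariant]
(D) xy  ->  (x + y)(y) = xy + y^2   [differs from xy: not invariant]

Only option (C), y, is unchanged by the transformation.
A horizontal shear moves points parallel to the x-axis, so the y-coordinate (and any function of y alone) is unchanged.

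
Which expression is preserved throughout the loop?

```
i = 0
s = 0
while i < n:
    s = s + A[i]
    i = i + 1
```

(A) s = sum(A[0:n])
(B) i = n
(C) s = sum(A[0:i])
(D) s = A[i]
C

A loop invariant must hold before the first iteration and be re-established by every execution of the body.

(C) s = sum(A[0:i]): Initially i = 0 and s = 0 = sum of the empty slice A[0:0]. If s = sum(A[0:i]) holds at the top of an iteration, the body sets s to sum(A[0:i]) + A[i] = sum(A[0:i+1]) and then i to i+1, so s = sum(A[0:i]) holds again. At exit i = n, giving s = sum(A[0:n]).

The other options fail:
(A) s = sum(A[0:n]): false before the loop (s = 0, not the full sum) -- it only becomes true at exit.
(B) i = n: false initially (i = 0); it is the exit condition, not an invariant.
(D) s = A[i]: after the first iteration s = A[0] but i = 1, so s = A[i] compares s with the wrong element (and fails in general).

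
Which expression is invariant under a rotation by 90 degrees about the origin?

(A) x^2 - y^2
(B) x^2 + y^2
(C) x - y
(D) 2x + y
B

A rotation by 90 degrees sends (x, y) to (-y, x).
Substitute the transformed coordinates into each option and compare with the original:
(A) x^2 - y^2  ->  (-y)^2 - (x)^2 = -x^2 + y^2   [differs from x^2 - y^2: not invariant]
(B) x^2 + y^2  ->  (-y)^2 + (x)^2 = x^2 + y^2   [equals x^2 + y^2: invariant]
(C) x - y  ->  (-y) - (x) = -x - y   [differs from x - y: not invariant]
(D) 2x + y  ->  2(-y) + (x) = x - 2y   [differs from 2x + y: not invariant]

Only option (B), x^2 + y^2, is unchanged by the transformation.
Geometrically, x^2 + y^2 is the squared distance from the origin, which every rotation about the origin preserves.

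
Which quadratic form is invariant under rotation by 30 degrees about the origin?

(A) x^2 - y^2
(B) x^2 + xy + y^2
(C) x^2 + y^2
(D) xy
C

Rotation by 30 degrees sends (x, y) to (sqrt(3)x/2 - y/2, x/2 + sqrt(3)y/2).
Substitute the transformed coordinates into each option and compare with the original:
(A) x^2 - y^2  ->  (sqrt(3)x/2 - y/2)^2 - (x/2 + sqrt(3)y/2)^2 = x^2/2 - sqrt(3)xy - y^2/2   [differs from x^2 - y^2: not invariant]
(B) x^2 + xy + y^2  ->  (sqrt(3)x/2 - y/2)^2 + (sqrt(3)x/2 - y/2)(x/2 + sqrt(3)y/2) + (x/2 + sqrt(3)y/2)^2 = sqrt(3)x^2/4 + x^2 + xy/2 - sqrt(3)y^2/4 + y^2   [differs from x^2 + xy + y^2: not invariant]
(C) x^2 + y^2  ->  (sqrt(3)x/2 - y/2)^2 + (x/2 + sqrt(3)y/2)^2 = x^2 + y^2   [equals x^2 + y^2: invariant]
(D) xy  ->  (sqrt(3)x/2 - y/2)(x/2 + sqrt(3)y/2) = sqrt(3)x^2/4 + xy/2 - sqrt(3)y^2/4   [differs from xy: not invariant]

Only option (C), x^2 + y^2, is unchanged by the transformation.
x^2 + y^2 is the squared distance from the origin, which rotations preserve.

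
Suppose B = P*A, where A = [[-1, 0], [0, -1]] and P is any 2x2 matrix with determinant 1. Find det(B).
1

By the multiplicative property of determinants, det(B) = det(P*A) = det(P) * det(A) = det(A),
so the determinant is invariant under multiplication by any determinant-1 matrix; we just need det(A).

det(A) = (-1)(-1) - (0)(0) = 1 - 0 = 1

Therefore det(B) = 1 * 1 = 1.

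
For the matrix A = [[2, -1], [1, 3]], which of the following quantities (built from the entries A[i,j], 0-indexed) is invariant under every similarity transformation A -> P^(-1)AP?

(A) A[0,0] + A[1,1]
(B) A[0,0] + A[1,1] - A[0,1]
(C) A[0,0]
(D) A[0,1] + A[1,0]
A

A[0,0] + A[1,1] is the trace of A. By the cyclic property of the trace, tr(P^(-1)AP) = tr(APP^(-1)) = tr(A), so it is the same for every matrix similar to A.

The other combinations are not similarity invariants. For example, take P = [[2, 1], [1, 1]] (det P = 1), so P^(-1) = [[1, -1], [-1, 2]] and
B = P^(-1)AP = [[-2, -3], [7, 7]].
Evaluating each option on A and on B:
(A) A[0,0] + A[1,1]: 5 for A, 5 for B -> unchanged
(B) A[0,0] + A[1,1] - A[0,1]: 6 for A, 8 for B -> changes
(C) A[0,0]: 2 for A, -2 for B -> changes
(D) A[0,1] + A[1,0]: 0 for A, 4 for B -> changes

Only (A) A[0,0] + A[1,1] = 5 survives (and it does so for every P, not just this one), so it is the invariant.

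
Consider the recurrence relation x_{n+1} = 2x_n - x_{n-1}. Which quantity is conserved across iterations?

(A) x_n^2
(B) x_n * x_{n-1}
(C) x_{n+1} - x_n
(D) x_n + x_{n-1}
C

For the recurrence x_{n+1} = 2x_n - x_{n-1}:

If x_{n+1} = 2x_n - x_{n-1}, then:
x_{n+1} - x_n = x_n - x_{n-1}
The first difference is constant throughout the sequence.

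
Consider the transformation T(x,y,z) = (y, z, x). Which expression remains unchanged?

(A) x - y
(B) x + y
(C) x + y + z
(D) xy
C

Apply T(x,y,z) = (y, z, x) to each option, i.e. replace (x, y, z) by the transformed coordinates.
Substitute the transformed coordinates into each option and compare with the original:
(A) x - y  ->  (y) - (z) = y - z   [differs from x - y: not invariant]
(B) x + y  ->  (y) + (z) = y + z   [differs from x + y: not invariant]
(C) x + y + z  ->  (y) + (z) + (x) = x + y + z   [equals x + y + z: invariant]
(D) xy  ->  (y)(z) = yz   [differs from xy: not invariant]

Only option (C), x + y + z, is unchanged by the transformation.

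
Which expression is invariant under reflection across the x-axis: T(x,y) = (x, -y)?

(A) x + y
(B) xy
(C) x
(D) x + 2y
C

The map is reflection across the x-axis: T(x,y) = (x, -y).
Substitute the transformed coordinates into each option and compare with the original:
(A) x + y  ->  (x) + (-y) = x - y   [differs from x + y: not invariant]
(B) xy  ->  (x)(-y) = -xy   [differs from xy: not invariant]
(C) x  ->  (x) = x   [equals x: invariant]
(D) x + 2y  ->  (x) + 2(-y) = x - 2y   [differs from x + 2y: not invariant]

Only option (C), x, is unchanged by the transformation.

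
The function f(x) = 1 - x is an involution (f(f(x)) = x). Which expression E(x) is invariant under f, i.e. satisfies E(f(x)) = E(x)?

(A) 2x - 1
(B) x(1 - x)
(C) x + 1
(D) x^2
B

Replace x by f(x) = 1 - x in each option and simplify. As a quick numerical cross-check, also compare E(4) with E(f(4)) = E(-3).

(A) 2x - 1  ->  2(1 - x) - 1 = 1 - 2x; check: E(4) = 7 but E(-3) = -7.   [not invariant]
(B) x(1 - x)  ->  (1 - x)(1 - (1 - x)), which simplifies back to x(1 - x); check: E(4) = -12, E(-3) = -12.   [invariant]
(C) x + 1  ->  (1 - x) + 1 = 2 - x; check: E(4) = 5 but E(-3) = -2.   [not invariant]
(D) x^2  ->  (1 - x)^2 = (x - 1)^2; check: E(4) = 16 but E(-3) = 9.   [not invariant]

Only (B) is unchanged. E is symmetric under swapping x with f(x) = 1 - x, which is exactly what an involution does.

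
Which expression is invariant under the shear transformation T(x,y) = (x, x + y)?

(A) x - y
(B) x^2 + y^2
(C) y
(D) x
D

Under the shear T(x,y) = (x, x + y):
Substitute the transformed coordinates into each option and compare with the original:
(A) x - y  ->  (x) - (x + y) = -y   [differs from x - y: not invariant]
(B) x^2 + y^2  ->  (x)^2 + (x + y)^2 = 2x^2 + 2xy + y^2   [differs from x^2 + y^2: not invariant]
(C) y  ->  (x + y) = x + y   [differs from y: not invariant]
(D) x  ->  (x) = x   [equals x: invariant]

Only option (D), x, is unchanged by the transformation.
A vertical shear moves points parallel to the y-axis, so the x-coordinate (and any function of x alone) is unchanged.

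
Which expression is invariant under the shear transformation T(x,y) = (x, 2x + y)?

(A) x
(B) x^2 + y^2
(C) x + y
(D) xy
A

Under the shear T(x,y) = (x, 2x + y):
Substitute the transformed coordinates into each option and compare with the original:
(A) x  ->  (x) = x   [equals x: invariant]
(B) x^2 + y^2  ->  (x)^2 + (2x + y)^2 = 5x^2 + 4xy + y^2   [differs from x^2 + y^2: not invariant]
(C) x + y  ->  (x) + (2x + y) = 3x + y   [differs from x + y: not invariant]
(D) xy  ->  (x)(2x + y) = 2x^2 + xy   [differs from xy: not invariant]

Only option (A), x, is unchanged by the transformation.
A vertical shear moves points parallel to the y-axis, so the x-coordinate (and any function of x alone) is unchanged.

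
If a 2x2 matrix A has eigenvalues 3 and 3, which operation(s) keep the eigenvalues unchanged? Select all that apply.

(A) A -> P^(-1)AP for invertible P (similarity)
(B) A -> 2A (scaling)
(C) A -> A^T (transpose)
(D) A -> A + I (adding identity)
A and C

Eigenvalues are preserved by:
1. Similarity transformations: A -> P^(-1)AP (same characteristic polynomial)
2. Transpose: A^T has the same eigenvalues as A

Eigenvalues are NOT preserved by:
- Adding identity: eigenvalues become 3+1, 3+1
- Scaling: eigenvalues become 6, 6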